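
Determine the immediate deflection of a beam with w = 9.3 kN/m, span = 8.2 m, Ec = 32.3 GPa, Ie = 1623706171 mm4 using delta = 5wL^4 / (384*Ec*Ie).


Convert: L = 8.2 m = 8200 mm, Ec = 32.3 GPa = 32300 MPa
delta = 5 * 9.3 * 8200^4 / (384 * 32300 * 1623706171)
= 10.44 mm

10.44


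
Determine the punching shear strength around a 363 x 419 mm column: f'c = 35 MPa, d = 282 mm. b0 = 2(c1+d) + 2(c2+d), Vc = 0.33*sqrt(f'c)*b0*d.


b0 = 2*(363 + 282) + 2*(419 + 282) = 2692 mm
Vc = 0.33 * sqrt(35) * 2692 * 282 / 1000
= 1482.08 kN

1482.08


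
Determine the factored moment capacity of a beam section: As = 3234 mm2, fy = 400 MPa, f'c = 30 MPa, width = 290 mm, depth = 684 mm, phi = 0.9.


a = As * fy / (0.85 * f'c * b)
= 3234 * 400 / (0.85 * 30 * 290)
= 174.929 mm
Mn = As * fy * (d - a/2) / 10^6
= 771.6783 kN-m
phi*Mn = 0.9 * 771.6783 = 694.51 kN-m

694.51


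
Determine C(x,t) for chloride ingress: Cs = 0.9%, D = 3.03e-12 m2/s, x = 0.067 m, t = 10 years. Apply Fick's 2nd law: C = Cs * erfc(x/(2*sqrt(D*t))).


t_seconds = 10 * 365.25 * 24 * 3600 = 315576000.0 s
arg = 0.067 / (2 * sqrt(3.03e-12 * 315576000.0))
= 1.0834
erfc(1.0834) = 0.1255
C = 0.9 * 0.1255 = 0.1129%

0.1129


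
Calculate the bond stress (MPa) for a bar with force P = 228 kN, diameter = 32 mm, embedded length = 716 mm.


u = P / (pi * db * ld)
= 228 * 1000 / (pi * 32 * 716)
= 3.168 MPa

3.168


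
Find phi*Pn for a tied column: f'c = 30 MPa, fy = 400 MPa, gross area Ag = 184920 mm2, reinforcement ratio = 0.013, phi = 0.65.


Ast = rho * Ag = 0.013 * 184920 = 2403.96 mm2
phi*Pn = 0.65 * 0.80 * (0.85 * 30 * (184920 - 2403.96) + 400 * 2403.96) / 1000
= 2920.19 kN

2920.19


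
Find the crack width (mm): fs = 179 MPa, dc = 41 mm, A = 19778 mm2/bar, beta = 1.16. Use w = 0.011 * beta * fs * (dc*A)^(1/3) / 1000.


w = 0.011 * beta * fs * (dc * A)^(1/3) / 1000
= 0.011 * 1.16 * 179 * (41 * 19778)^(1/3) / 1000
= 0.213 mm

0.213


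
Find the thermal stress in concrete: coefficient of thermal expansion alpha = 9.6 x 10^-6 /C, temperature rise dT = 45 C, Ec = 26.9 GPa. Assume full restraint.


sigma = alpha * dT * Ec
= 9.6e-6 * 45 * 26.9 * 1000
= 11.621 MPa

11.621


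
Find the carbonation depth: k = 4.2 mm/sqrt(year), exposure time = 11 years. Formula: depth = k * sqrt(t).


depth = k * sqrt(t)
= 4.2 * sqrt(11)
= 13.93 mm

13.93


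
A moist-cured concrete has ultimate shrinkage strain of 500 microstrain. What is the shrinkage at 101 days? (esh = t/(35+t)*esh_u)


esh(101) = 101 / (35 + 101) * 500
= 101 / 136 * 500
= 371.3 microstrain

371.3


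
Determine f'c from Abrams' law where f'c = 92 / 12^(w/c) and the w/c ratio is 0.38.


f'c = 92 / 12^0.38
= 92 / 2.571
= 35.78 MPa

35.78


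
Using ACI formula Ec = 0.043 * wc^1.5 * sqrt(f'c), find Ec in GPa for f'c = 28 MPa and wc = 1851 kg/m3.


Ec = 0.043 * 1851^1.5 * sqrt(28) / 1000
= 18.12 GPa

18.12


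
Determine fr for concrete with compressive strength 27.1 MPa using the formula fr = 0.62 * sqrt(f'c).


fr = 0.62 * sqrt(27.1)
= 3.228 MPa

3.228


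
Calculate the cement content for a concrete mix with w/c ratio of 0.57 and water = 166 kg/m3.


Cement = water / (w/c)
= 166 / 0.57
= 291.2 kg/m3

291.2


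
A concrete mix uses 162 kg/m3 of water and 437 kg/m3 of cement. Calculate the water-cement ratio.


w/c = water / cement
w/c = 162 / 437 = 0.371

0.371


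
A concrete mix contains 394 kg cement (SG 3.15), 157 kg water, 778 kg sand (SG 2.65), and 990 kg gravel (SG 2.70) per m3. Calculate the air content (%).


Vol cement = 394 / (3.15 * 1000) = 0.125079 m3
Vol water = 157 / 1000 = 0.157 m3
Vol sand = 778 / (2.65 * 1000) = 0.293585 m3
Vol gravel = 990 / (2.70 * 1000) = 0.366667 m3
Total solid + water volume = 0.942331 m3
Air = (1 - 0.942331) * 100 = 5.77%

5.77


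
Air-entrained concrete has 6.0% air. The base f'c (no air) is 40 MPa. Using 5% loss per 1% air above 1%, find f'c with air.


Strength loss = (6.0 - 1) * 5 = 25.0%
f'c = 40 * (1 - 25.0/100)
= 30.0 MPa

30.0


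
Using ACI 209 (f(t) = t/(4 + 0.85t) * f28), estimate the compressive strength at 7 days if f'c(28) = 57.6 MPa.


f(7) = 7 / (4 + 0.85 * 7) * 57.6
= 7 / 9.95 * 57.6
= 40.52 MPa

40.52


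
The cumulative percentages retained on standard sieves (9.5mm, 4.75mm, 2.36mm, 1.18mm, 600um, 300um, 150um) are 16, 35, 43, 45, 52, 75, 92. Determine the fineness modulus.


FM = sum(cumulative % retained) / 100
= 358 / 100
= 3.58

3.58


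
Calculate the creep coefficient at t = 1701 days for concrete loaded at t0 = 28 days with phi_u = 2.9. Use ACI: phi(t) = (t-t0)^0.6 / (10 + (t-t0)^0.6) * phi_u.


dt = 1701 - 28 = 1673
phi = 1673^0.6 / (10 + 1673^0.6) * 2.9
= 2.598

2.598


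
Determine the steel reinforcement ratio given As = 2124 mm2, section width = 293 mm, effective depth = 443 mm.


rho = As / (b * d)
= 2124 / (293 * 443)
= 0.0164

0.0164


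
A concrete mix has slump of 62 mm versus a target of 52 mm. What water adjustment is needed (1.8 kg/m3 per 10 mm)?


Difference = 52 - 62 = -10 mm
Water adjustment = -10 * 1.8 / 10 = -1.8 kg/m3

-1.8


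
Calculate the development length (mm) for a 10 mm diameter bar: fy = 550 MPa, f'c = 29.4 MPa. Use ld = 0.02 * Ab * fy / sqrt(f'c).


Ab = pi * 10^2 / 4 = 78.54 mm2
ld = 0.02 * 78.54 * 550 / sqrt(29.4)
= 159.3 mm

159.3


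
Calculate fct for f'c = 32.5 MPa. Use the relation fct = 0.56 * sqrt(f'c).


fct = 0.56 * sqrt(32.5)
= 0.56 * 5.701
= 3.192 MPa

3.192


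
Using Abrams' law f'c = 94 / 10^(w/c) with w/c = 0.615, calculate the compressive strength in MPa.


f'c = 94 / 10^0.615
= 94 / 4.121
= 22.81 MPa

22.81


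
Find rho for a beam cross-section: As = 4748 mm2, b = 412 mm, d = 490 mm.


rho = As / (b * d)
= 4748 / (412 * 490)
= 0.0235

0.0235


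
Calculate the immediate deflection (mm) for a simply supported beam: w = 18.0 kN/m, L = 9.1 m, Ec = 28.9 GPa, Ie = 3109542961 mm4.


Convert: L = 9.1 m = 9100 mm, Ec = 28.9 GPa = 28900 MPa
delta = 5 * 18.0 * 9100^4 / (384 * 28900 * 3109542961)
= 17.88 mm

17.88


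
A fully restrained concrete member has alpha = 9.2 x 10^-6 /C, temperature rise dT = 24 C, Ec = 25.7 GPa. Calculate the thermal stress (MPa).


sigma = alpha * dT * Ec
= 9.2e-6 * 24 * 25.7 * 1000
= 5.675 MPa

5.675


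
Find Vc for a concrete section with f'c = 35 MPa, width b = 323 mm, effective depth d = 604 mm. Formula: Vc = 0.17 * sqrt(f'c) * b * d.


Vc = 0.17 * sqrt(35) * 323 * 604 / 1000
= 196.21 kN

196.21


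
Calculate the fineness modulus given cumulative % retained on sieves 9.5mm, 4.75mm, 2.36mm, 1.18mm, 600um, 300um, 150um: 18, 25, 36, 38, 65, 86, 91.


FM = sum(cumulative % retained) / 100
= 359 / 100
= 3.59

3.59


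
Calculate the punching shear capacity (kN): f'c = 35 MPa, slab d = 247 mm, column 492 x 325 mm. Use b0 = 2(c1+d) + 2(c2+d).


b0 = 2*(492 + 247) + 2*(325 + 247) = 2622 mm
Vc = 0.33 * sqrt(35) * 2622 * 247 / 1000
= 1264.38 kN

1264.38


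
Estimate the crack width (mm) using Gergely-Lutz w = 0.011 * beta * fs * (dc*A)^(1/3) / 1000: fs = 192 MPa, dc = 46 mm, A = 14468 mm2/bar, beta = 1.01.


w = 0.011 * beta * fs * (dc * A)^(1/3) / 1000
= 0.011 * 1.01 * 192 * (46 * 14468)^(1/3) / 1000
= 0.186 mm

0.186


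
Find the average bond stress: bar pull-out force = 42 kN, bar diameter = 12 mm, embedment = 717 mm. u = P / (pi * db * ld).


u = P / (pi * db * ld)
= 42 * 1000 / (pi * 12 * 717)
= 1.554 MPa

1.554


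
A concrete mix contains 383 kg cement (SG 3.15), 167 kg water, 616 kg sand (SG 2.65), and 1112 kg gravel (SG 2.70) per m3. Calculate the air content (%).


Vol cement = 383 / (3.15 * 1000) = 0.121587 m3
Vol water = 167 / 1000 = 0.167 m3
Vol sand = 616 / (2.65 * 1000) = 0.232453 m3
Vol gravel = 1112 / (2.70 * 1000) = 0.411852 m3
Total solid + water volume = 0.932892 m3
Air = (1 - 0.932892) * 100 = 6.71%

6.71


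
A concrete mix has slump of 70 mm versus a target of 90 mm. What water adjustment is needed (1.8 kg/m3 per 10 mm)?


Difference = 90 - 70 = 20 mm
Water adjustment = 20 * 1.8 / 10 = 3.6 kg/m3

3.6


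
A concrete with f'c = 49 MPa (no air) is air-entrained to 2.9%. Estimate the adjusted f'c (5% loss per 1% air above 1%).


Strength loss = (2.9 - 1) * 5 = 9.5%
f'c = 49 * (1 - 9.5/100)
= 44.34 MPa

44.34


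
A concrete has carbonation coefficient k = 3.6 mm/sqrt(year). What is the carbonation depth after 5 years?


depth = k * sqrt(t)
= 3.6 * sqrt(5)
= 8.05 mm

8.05


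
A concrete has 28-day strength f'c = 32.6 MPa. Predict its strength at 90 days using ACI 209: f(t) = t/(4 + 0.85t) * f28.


f(90) = 90 / (4 + 0.85 * 90) * 32.6
= 90 / 80.5 * 32.6
= 36.45 MPa

36.45


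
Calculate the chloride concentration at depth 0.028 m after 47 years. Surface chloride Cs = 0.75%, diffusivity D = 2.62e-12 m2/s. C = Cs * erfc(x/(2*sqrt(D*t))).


t_seconds = 47 * 365.25 * 24 * 3600 = 1483207200.0 s
arg = 0.028 / (2 * sqrt(2.62e-12 * 1483207200.0))
= 0.2246
erfc(0.2246) = 0.7508
C = 0.75 * 0.7508 = 0.5631%

0.5631


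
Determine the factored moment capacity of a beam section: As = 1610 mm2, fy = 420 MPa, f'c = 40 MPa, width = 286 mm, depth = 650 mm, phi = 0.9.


a = As * fy / (0.85 * f'c * b)
= 1610 * 420 / (0.85 * 40 * 286)
= 69.5393 mm
Mn = As * fy * (d - a/2) / 10^6
= 416.0188 kN-m
phi*Mn = 0.9 * 416.0188 = 374.42 kN-m

374.42


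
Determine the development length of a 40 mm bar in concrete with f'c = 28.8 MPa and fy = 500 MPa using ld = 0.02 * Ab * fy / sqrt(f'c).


Ab = pi * 40^2 / 4 = 1256.637 mm2
ld = 0.02 * 1256.637 * 500 / sqrt(28.8)
= 2341.6 mm

2341.6


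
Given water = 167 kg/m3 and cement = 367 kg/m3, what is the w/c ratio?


w/c = water / cement
w/c = 167 / 367 = 0.455

0.455


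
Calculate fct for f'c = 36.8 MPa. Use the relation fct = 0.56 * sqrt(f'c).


fct = 0.56 * sqrt(36.8)
= 0.56 * 6.066
= 3.397 MPa

3.397


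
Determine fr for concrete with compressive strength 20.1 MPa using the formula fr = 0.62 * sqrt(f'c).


fr = 0.62 * sqrt(20.1)
= 2.78 MPa

2.78


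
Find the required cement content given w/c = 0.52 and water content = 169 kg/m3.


Cement = water / (w/c)
= 169 / 0.52
= 325.0 kg/m3

325.0


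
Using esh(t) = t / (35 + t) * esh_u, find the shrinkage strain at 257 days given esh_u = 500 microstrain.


esh(257) = 257 / (35 + 257) * 500
= 257 / 292 * 500
= 440.1 microstrain

440.1


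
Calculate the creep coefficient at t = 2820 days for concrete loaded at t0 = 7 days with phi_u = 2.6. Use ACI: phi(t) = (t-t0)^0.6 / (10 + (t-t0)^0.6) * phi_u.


dt = 2820 - 7 = 2813
phi = 2813^0.6 / (10 + 2813^0.6) * 2.6
= 2.396

2.396


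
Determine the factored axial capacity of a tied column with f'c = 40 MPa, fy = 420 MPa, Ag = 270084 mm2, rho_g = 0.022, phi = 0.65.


Ast = rho * Ag = 0.022 * 270084 = 5941.848 mm2
phi*Pn = 0.65 * 0.80 * (0.85 * 40 * (270084 - 5941.848) + 420 * 5941.848) / 1000
= 5967.73 kN

5967.73


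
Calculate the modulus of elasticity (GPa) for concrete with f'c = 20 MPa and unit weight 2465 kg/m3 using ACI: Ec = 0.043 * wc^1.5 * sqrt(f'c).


Ec = 0.043 * 2465^1.5 * sqrt(20) / 1000
= 23.53 GPa

23.53


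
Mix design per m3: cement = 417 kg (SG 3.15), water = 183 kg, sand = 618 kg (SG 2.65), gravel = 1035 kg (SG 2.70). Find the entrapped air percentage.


Vol cement = 417 / (3.15 * 1000) = 0.132381 m3
Vol water = 183 / 1000 = 0.183 m3
Vol sand = 618 / (2.65 * 1000) = 0.233208 m3
Vol gravel = 1035 / (2.70 * 1000) = 0.383333 m3
Total solid + water volume = 0.931922 m3
Air = (1 - 0.931922) * 100 = 6.81%

6.81


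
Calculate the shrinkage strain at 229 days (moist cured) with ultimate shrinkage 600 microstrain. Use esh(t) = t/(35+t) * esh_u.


esh(229) = 229 / (35 + 229) * 600
= 229 / 264 * 600
= 520.5 microstrain

520.5


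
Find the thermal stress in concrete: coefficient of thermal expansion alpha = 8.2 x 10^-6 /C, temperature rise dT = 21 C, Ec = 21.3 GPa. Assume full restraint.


sigma = alpha * dT * Ec
= 8.2e-6 * 21 * 21.3 * 1000
= 3.668 MPa

3.668


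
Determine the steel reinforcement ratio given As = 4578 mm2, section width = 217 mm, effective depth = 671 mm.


rho = As / (b * d)
= 4578 / (217 * 671)
= 0.0314

0.0314


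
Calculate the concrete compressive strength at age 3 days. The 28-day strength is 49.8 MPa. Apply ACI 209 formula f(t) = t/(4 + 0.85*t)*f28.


f(3) = 3 / (4 + 0.85 * 3) * 49.8
= 3 / 6.55 * 49.8
= 22.81 MPa

22.81


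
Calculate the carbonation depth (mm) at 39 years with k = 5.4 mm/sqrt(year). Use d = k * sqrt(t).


depth = k * sqrt(t)
= 5.4 * sqrt(39)
= 33.72 mm

33.72


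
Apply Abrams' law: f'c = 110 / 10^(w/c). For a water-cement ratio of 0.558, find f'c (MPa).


f'c = 110 / 10^0.558
= 110 / 3.614
= 30.44 MPa

30.44


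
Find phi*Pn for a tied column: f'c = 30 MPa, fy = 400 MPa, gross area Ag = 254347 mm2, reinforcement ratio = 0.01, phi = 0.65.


Ast = rho * Ag = 0.01 * 254347 = 2543.47 mm2
phi*Pn = 0.65 * 0.80 * (0.85 * 30 * (254347 - 2543.47) + 400 * 2543.47) / 1000
= 3867.96 kN

3867.96


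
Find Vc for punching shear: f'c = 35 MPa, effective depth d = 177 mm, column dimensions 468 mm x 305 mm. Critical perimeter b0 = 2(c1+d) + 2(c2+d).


b0 = 2*(468 + 177) + 2*(305 + 177) = 2254 mm
Vc = 0.33 * sqrt(35) * 2254 * 177 / 1000
= 778.89 kN

778.89


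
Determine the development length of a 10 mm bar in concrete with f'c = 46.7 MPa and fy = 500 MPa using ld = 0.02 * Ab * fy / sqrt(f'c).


Ab = pi * 10^2 / 4 = 78.54 mm2
ld = 0.02 * 78.54 * 500 / sqrt(46.7)
= 114.9 mm

114.9


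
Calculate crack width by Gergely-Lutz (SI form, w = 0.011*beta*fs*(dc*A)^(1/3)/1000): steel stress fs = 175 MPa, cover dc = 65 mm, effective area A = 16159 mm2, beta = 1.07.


w = 0.011 * beta * fs * (dc * A)^(1/3) / 1000
= 0.011 * 1.07 * 175 * (65 * 16159)^(1/3) / 1000
= 0.209 mm

0.209


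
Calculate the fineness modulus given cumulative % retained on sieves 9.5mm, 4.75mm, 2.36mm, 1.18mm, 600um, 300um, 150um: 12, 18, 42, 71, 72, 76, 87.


FM = sum(cumulative % retained) / 100
= 378 / 100
= 3.78

3.78


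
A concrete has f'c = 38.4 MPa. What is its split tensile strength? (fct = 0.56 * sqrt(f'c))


fct = 0.56 * sqrt(38.4)
= 0.56 * 6.197
= 3.47 MPa

3.47


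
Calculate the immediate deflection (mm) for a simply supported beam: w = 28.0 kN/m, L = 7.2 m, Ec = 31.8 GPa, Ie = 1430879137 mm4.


Convert: L = 7.2 m = 7200 mm, Ec = 31.8 GPa = 31800 MPa
delta = 5 * 28.0 * 7200^4 / (384 * 31800 * 1430879137)
= 21.53 mm

21.53


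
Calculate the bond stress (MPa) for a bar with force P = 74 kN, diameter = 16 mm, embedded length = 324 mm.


u = P / (pi * db * ld)
= 74 * 1000 / (pi * 16 * 324)
= 4.544 MPa

4.544


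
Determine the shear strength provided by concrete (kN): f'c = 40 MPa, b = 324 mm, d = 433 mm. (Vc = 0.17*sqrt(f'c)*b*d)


Vc = 0.17 * sqrt(40) * 324 * 433 / 1000
= 150.84 kN

150.84


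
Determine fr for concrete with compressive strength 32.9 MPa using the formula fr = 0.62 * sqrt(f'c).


fr = 0.62 * sqrt(32.9)
= 3.556 MPa

3.556


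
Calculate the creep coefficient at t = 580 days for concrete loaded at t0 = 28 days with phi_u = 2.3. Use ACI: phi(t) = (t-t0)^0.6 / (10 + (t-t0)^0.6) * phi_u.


dt = 580 - 28 = 552
phi = 552^0.6 / (10 + 552^0.6) * 2.3
= 1.875

1.875


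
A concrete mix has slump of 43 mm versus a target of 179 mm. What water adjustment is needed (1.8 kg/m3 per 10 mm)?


Difference = 179 - 43 = 136 mm
Water adjustment = 136 * 1.8 / 10 = 24.5 kg/m3

24.5


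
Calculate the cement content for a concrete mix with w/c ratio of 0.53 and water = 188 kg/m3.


Cement = water / (w/c)
= 188 / 0.53
= 354.7 kg/m3

354.7


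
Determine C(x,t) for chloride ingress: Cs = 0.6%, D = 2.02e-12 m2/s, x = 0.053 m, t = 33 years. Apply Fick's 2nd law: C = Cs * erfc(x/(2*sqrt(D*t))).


t_seconds = 33 * 365.25 * 24 * 3600 = 1041400800.0 s
arg = 0.053 / (2 * sqrt(2.02e-12 * 1041400800.0))
= 0.5778
erfc(0.5778) = 0.4139
C = 0.6 * 0.4139 = 0.2483%

0.2483


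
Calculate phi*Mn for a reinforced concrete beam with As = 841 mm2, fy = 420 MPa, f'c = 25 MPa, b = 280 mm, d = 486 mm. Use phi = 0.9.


a = As * fy / (0.85 * f'c * b)
= 841 * 420 / (0.85 * 25 * 280)
= 59.3647 mm
Mn = As * fy * (d - a/2) / 10^6
= 161.1805 kN-m
phi*Mn = 0.9 * 161.1805 = 145.06 kN-m

145.06


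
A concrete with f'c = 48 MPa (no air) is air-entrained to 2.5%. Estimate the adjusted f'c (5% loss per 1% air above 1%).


Strength loss = (2.5 - 1) * 5 = 7.5%
f'c = 48 * (1 - 7.5/100)
= 44.4 MPa

44.4


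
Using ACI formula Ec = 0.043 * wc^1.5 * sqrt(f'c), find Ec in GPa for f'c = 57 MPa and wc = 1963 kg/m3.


Ec = 0.043 * 1963^1.5 * sqrt(57) / 1000
= 28.23 GPa

28.23


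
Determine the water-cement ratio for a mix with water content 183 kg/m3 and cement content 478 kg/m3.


w/c = water / cement
w/c = 183 / 478 = 0.383

0.383


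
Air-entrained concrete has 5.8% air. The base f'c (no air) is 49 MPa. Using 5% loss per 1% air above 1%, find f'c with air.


Strength loss = (5.8 - 1) * 5 = 24.0%
f'c = 49 * (1 - 24.0/100)
= 37.24 MPa

37.24


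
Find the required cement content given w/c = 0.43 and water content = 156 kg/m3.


Cement = water / (w/c)
= 156 / 0.43
= 362.8 kg/m3

362.8


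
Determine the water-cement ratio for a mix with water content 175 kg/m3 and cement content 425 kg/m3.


w/c = water / cement
w/c = 175 / 425 = 0.412

0.412


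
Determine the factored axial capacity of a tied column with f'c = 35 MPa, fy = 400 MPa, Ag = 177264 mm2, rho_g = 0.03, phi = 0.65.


Ast = rho * Ag = 0.03 * 177264 = 5317.92 mm2
phi*Pn = 0.65 * 0.80 * (0.85 * 35 * (177264 - 5317.92) + 400 * 5317.92) / 1000
= 3766.13 kN

3766.13


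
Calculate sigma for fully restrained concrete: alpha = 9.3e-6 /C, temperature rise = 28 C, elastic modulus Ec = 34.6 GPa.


sigma = alpha * dT * Ec
= 9.3e-6 * 28 * 34.6 * 1000
= 9.01 MPa

9.01


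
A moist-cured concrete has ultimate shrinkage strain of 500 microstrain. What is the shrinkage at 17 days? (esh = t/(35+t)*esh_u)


esh(17) = 17 / (35 + 17) * 500
= 17 / 52 * 500
= 163.5 microstrain

163.5


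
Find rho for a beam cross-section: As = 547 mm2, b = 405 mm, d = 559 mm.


rho = As / (b * d)
= 547 / (405 * 559)
= 0.0024

0.0024


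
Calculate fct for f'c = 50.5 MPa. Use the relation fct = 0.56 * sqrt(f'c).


fct = 0.56 * sqrt(50.5)
= 0.56 * 7.106
= 3.98 MPa

3.98


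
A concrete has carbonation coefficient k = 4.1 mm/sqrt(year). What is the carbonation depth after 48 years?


depth = k * sqrt(t)
= 4.1 * sqrt(48)
= 28.41 mm

28.41


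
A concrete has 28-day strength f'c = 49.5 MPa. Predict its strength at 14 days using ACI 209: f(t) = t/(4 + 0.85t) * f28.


f(14) = 14 / (4 + 0.85 * 14) * 49.5
= 14 / 15.9 * 49.5
= 43.58 MPa

43.58


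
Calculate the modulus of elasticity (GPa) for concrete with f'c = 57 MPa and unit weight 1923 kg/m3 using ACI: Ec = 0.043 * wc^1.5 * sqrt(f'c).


Ec = 0.043 * 1923^1.5 * sqrt(57) / 1000
= 27.38 GPa

27.38


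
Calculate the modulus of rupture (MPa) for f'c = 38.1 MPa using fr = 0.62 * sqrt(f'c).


fr = 0.62 * sqrt(38.1)
= 3.827 MPa

3.827


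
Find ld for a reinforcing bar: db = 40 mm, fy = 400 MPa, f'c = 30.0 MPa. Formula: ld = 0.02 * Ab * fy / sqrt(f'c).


Ab = pi * 40^2 / 4 = 1256.637 mm2
ld = 0.02 * 1256.637 * 400 / sqrt(30.0)
= 1835.4 mm

1835.4


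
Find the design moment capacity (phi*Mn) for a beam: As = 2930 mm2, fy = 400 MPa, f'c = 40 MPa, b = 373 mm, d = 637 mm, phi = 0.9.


a = As * fy / (0.85 * f'c * b)
= 2930 * 400 / (0.85 * 40 * 373)
= 92.4144 mm
Mn = As * fy * (d - a/2) / 10^6
= 692.4091 kN-m
phi*Mn = 0.9 * 692.4091 = 623.17 kN-m

623.17


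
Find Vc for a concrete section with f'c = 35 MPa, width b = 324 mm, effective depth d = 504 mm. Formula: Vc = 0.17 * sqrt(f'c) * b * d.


Vc = 0.17 * sqrt(35) * 324 * 504 / 1000
= 164.23 kN

164.23


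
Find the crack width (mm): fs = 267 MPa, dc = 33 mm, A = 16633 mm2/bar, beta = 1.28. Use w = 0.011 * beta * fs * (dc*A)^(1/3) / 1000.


w = 0.011 * beta * fs * (dc * A)^(1/3) / 1000
= 0.011 * 1.28 * 267 * (33 * 16633)^(1/3) / 1000
= 0.308 mm

0.308


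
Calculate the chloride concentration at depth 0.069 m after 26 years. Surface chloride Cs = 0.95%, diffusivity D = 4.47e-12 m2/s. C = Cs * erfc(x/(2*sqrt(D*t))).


t_seconds = 26 * 365.25 * 24 * 3600 = 820497600.0 s
arg = 0.069 / (2 * sqrt(4.47e-12 * 820497600.0))
= 0.5697
erfc(0.5697) = 0.4204
C = 0.95 * 0.4204 = 0.3994%

0.3994


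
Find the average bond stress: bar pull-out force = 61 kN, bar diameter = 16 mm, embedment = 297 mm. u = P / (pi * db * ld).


u = P / (pi * db * ld)
= 61 * 1000 / (pi * 16 * 297)
= 4.086 MPa

4.086


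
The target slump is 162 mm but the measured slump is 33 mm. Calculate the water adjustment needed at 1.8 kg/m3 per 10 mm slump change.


Difference = 162 - 33 = 129 mm
Water adjustment = 129 * 1.8 / 10 = 23.2 kg/m3

23.2


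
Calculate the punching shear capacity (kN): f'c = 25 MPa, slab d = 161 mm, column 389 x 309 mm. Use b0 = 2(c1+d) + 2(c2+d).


b0 = 2*(389 + 161) + 2*(309 + 161) = 2040 mm
Vc = 0.33 * sqrt(25) * 2040 * 161 / 1000
= 541.93 kN

541.93


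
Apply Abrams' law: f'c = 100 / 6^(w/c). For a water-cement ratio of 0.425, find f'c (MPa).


f'c = 100 / 6^0.425
= 100 / 2.141
= 46.7 MPa

46.7


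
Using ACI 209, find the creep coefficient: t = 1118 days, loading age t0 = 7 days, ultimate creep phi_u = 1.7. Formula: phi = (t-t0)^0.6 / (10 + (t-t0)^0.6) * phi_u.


dt = 1118 - 7 = 1111
phi = 1111^0.6 / (10 + 1111^0.6) * 1.7
= 1.48

1.48


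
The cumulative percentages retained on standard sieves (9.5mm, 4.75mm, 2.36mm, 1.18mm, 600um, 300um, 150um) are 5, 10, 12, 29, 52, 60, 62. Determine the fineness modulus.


FM = sum(cumulative % retained) / 100
= 230 / 100
= 2.3

2.3


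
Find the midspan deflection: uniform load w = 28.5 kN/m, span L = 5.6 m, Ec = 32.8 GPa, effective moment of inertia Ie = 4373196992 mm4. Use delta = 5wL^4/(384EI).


Convert: L = 5.6 m = 5600 mm, Ec = 32.8 GPa = 32800 MPa
delta = 5 * 28.5 * 5600^4 / (384 * 32800 * 4373196992)
= 2.54 mm

2.54


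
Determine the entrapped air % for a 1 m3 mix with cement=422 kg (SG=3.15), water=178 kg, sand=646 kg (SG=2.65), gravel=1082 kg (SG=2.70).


Vol cement = 422 / (3.15 * 1000) = 0.133968 m3
Vol water = 178 / 1000 = 0.178 m3
Vol sand = 646 / (2.65 * 1000) = 0.243774 m3
Vol gravel = 1082 / (2.70 * 1000) = 0.400741 m3
Total solid + water volume = 0.956483 m3
Air = (1 - 0.956483) * 100 = 4.35%

4.35


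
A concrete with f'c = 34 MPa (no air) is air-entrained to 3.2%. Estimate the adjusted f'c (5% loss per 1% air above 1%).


Strength loss = (3.2 - 1) * 5 = 11.0%
f'c = 34 * (1 - 11.0/100)
= 30.26 MPa

30.26


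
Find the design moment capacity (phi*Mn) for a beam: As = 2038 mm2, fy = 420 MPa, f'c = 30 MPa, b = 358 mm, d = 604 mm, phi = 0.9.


a = As * fy / (0.85 * f'c * b)
= 2038 * 420 / (0.85 * 30 * 358)
= 93.7627 mm
Mn = As * fy * (d - a/2) / 10^6
= 476.8713 kN-m
phi*Mn = 0.9 * 476.8713 = 429.18 kN-m

429.18


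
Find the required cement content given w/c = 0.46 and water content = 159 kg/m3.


Cement = water / (w/c)
= 159 / 0.46
= 345.7 kg/m3

345.7


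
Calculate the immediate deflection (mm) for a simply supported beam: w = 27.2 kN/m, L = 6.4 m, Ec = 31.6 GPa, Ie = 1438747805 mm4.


Convert: L = 6.4 m = 6400 mm, Ec = 31.6 GPa = 31600 MPa
delta = 5 * 27.2 * 6400^4 / (384 * 31600 * 1438747805)
= 13.07 mm

13.07


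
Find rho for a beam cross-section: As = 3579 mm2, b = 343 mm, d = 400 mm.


rho = As / (b * d)
= 3579 / (343 * 400)
= 0.0261

0.0261


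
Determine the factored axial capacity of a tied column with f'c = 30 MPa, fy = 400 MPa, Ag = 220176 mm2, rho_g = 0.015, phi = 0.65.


Ast = rho * Ag = 0.015 * 220176 = 3302.64 mm2
phi*Pn = 0.65 * 0.80 * (0.85 * 30 * (220176 - 3302.64) + 400 * 3302.64) / 1000
= 3562.69 kN

3562.69


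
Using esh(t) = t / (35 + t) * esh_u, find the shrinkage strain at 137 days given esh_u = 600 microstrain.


esh(137) = 137 / (35 + 137) * 600
= 137 / 172 * 600
= 477.9 microstrain

477.9


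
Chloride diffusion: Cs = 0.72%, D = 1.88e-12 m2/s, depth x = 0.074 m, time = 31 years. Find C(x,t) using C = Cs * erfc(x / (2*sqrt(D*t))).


t_seconds = 31 * 365.25 * 24 * 3600 = 978285600.0 s
arg = 0.074 / (2 * sqrt(1.88e-12 * 978285600.0))
= 0.8628
erfc(0.8628) = 0.2224
C = 0.72 * 0.2224 = 0.1601%

0.1601


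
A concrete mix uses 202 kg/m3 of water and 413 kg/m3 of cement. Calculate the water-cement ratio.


w/c = water / cement
w/c = 202 / 413 = 0.489

0.489


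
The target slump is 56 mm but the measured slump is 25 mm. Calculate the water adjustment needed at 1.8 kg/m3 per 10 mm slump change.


Difference = 56 - 25 = 31 mm
Water adjustment = 31 * 1.8 / 10 = 5.6 kg/m3

5.6


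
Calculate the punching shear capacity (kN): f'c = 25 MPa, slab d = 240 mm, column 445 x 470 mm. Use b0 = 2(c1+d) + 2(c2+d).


b0 = 2*(445 + 240) + 2*(470 + 240) = 2790 mm
Vc = 0.33 * sqrt(25) * 2790 * 240 / 1000
= 1104.84 kN

1104.84


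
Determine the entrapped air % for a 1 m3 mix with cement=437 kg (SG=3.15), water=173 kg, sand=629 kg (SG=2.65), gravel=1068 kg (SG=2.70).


Vol cement = 437 / (3.15 * 1000) = 0.13873 m3
Vol water = 173 / 1000 = 0.173 m3
Vol sand = 629 / (2.65 * 1000) = 0.237358 m3
Vol gravel = 1068 / (2.70 * 1000) = 0.395556 m3
Total solid + water volume = 0.944644 m3
Air = (1 - 0.944644) * 100 = 5.54%

5.54


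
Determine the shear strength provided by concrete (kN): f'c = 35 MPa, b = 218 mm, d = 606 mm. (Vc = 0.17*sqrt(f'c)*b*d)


Vc = 0.17 * sqrt(35) * 218 * 606 / 1000
= 132.87 kN

132.87


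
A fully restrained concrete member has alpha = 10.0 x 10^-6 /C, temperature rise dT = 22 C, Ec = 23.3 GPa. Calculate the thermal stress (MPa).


sigma = alpha * dT * Ec
= 10.0e-6 * 22 * 23.3 * 1000
= 5.126 MPa

5.126


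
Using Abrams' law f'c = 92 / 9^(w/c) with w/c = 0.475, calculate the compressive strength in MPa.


f'c = 92 / 9^0.475
= 92 / 2.84
= 32.4 MPa

32.4


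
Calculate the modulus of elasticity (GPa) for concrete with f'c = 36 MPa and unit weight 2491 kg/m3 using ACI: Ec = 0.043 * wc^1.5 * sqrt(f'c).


Ec = 0.043 * 2491^1.5 * sqrt(36) / 1000
= 32.08 GPa

32.08


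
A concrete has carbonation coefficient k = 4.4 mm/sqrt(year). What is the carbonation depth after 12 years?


depth = k * sqrt(t)
= 4.4 * sqrt(12)
= 15.24 mm

15.24


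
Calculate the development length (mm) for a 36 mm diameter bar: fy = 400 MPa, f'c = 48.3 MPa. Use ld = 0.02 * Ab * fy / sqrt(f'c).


Ab = pi * 36^2 / 4 = 1017.876 mm2
ld = 0.02 * 1017.876 * 400 / sqrt(48.3)
= 1171.7 mm

1171.7


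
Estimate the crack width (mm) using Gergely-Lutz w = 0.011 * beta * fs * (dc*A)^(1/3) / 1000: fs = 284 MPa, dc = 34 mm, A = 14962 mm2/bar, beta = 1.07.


w = 0.011 * beta * fs * (dc * A)^(1/3) / 1000
= 0.011 * 1.07 * 284 * (34 * 14962)^(1/3) / 1000
= 0.267 mm

0.267


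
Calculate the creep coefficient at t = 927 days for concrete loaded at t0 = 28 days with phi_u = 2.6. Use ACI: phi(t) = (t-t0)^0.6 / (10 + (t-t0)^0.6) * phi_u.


dt = 927 - 28 = 899
phi = 899^0.6 / (10 + 899^0.6) * 2.6
= 2.224

2.224


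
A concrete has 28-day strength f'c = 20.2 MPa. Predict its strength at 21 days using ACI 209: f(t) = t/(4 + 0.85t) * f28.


f(21) = 21 / (4 + 0.85 * 21) * 20.2
= 21 / 21.85 * 20.2
= 19.41 MPa

19.41


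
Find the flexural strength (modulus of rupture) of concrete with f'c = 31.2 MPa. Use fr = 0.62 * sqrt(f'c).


fr = 0.62 * sqrt(31.2)
= 3.463 MPa

3.463


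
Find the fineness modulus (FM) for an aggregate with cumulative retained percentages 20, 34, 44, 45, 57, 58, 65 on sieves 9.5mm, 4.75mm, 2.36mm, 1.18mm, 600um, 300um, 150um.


FM = sum(cumulative % retained) / 100
= 323 / 100
= 3.23

3.23


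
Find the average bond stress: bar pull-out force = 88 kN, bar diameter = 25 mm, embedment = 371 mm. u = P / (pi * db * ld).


u = P / (pi * db * ld)
= 88 * 1000 / (pi * 25 * 371)
= 3.02 MPa

3.02


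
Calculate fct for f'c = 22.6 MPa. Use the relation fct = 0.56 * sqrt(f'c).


fct = 0.56 * sqrt(22.6)
= 0.56 * 4.754
= 2.662 MPa

2.662


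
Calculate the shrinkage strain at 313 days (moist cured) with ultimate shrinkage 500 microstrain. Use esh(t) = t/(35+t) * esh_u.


esh(313) = 313 / (35 + 313) * 500
= 313 / 348 * 500
= 449.7 microstrain

449.7


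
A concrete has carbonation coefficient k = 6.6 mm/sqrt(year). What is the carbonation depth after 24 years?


depth = k * sqrt(t)
= 6.6 * sqrt(24)
= 32.33 mm

32.33


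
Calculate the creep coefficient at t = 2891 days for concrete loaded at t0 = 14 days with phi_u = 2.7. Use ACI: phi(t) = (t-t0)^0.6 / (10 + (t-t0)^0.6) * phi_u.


dt = 2891 - 14 = 2877
phi = 2877^0.6 / (10 + 2877^0.6) * 2.7
= 2.491

2.491


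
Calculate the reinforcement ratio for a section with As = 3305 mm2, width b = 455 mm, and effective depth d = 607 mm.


rho = As / (b * d)
= 3305 / (455 * 607)
= 0.012

0.012


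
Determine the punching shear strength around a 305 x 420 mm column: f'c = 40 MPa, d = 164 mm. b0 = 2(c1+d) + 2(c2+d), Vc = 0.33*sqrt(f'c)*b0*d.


b0 = 2*(305 + 164) + 2*(420 + 164) = 2106 mm
Vc = 0.33 * sqrt(40) * 2106 * 164 / 1000
= 720.85 kN

720.85


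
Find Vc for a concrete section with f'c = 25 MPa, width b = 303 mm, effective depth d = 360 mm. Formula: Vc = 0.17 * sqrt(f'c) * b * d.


Vc = 0.17 * sqrt(25) * 303 * 360 / 1000
= 92.72 kN

92.72


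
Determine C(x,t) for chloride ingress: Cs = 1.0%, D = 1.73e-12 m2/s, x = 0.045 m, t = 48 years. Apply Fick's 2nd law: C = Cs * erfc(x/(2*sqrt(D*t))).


t_seconds = 48 * 365.25 * 24 * 3600 = 1514764800.0 s
arg = 0.045 / (2 * sqrt(1.73e-12 * 1514764800.0))
= 0.4395
erfc(0.4395) = 0.5342
C = 1.0 * 0.5342 = 0.5342%

0.5342


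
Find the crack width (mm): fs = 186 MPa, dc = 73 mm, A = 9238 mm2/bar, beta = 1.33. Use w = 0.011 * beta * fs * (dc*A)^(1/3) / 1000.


w = 0.011 * beta * fs * (dc * A)^(1/3) / 1000
= 0.011 * 1.33 * 186 * (73 * 9238)^(1/3) / 1000
= 0.239 mm

0.239


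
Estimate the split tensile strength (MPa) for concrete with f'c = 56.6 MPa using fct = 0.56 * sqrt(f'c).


fct = 0.56 * sqrt(56.6)
= 0.56 * 7.523
= 4.213 MPa

4.213


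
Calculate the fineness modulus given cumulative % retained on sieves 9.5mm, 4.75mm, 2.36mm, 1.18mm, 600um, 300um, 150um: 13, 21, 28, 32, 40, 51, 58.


FM = sum(cumulative % retained) / 100
= 243 / 100
= 2.43

2.43


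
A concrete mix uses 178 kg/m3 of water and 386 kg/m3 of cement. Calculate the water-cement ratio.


w/c = water / cement
w/c = 178 / 386 = 0.461

0.461


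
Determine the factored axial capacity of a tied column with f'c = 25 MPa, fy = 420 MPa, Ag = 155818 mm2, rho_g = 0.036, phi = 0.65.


Ast = rho * Ag = 0.036 * 155818 = 5609.448 mm2
phi*Pn = 0.65 * 0.80 * (0.85 * 25 * (155818 - 5609.448) + 420 * 5609.448) / 1000
= 2884.91 kN

2884.91


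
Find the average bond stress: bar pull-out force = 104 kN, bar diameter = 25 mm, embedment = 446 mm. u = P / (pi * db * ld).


u = P / (pi * db * ld)
= 104 * 1000 / (pi * 25 * 446)
= 2.969 MPa

2.969


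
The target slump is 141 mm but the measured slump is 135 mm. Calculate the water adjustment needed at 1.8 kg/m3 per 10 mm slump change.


Difference = 141 - 135 = 6 mm
Water adjustment = 6 * 1.8 / 10 = 1.1 kg/m3

1.1


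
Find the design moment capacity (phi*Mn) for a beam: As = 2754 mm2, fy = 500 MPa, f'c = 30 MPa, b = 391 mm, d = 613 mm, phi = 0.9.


a = As * fy / (0.85 * f'c * b)
= 2754 * 500 / (0.85 * 30 * 391)
= 138.1074 mm
Mn = As * fy * (d - a/2) / 10^6
= 749.014 kN-m
phi*Mn = 0.9 * 749.014 = 674.11 kN-m

674.11


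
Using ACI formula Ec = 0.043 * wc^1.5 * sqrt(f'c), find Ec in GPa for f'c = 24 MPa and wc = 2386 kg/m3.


Ec = 0.043 * 2386^1.5 * sqrt(24) / 1000
= 24.55 GPa

24.55


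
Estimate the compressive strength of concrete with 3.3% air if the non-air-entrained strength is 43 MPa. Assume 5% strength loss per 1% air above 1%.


Strength loss = (3.3 - 1) * 5 = 11.5%
f'c = 43 * (1 - 11.5/100)
= 38.05 MPa

38.05


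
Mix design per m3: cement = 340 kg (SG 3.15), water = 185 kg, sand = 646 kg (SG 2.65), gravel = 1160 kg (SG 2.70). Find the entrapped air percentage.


Vol cement = 340 / (3.15 * 1000) = 0.107937 m3
Vol water = 185 / 1000 = 0.185 m3
Vol sand = 646 / (2.65 * 1000) = 0.243774 m3
Vol gravel = 1160 / (2.70 * 1000) = 0.42963 m3
Total solid + water volume = 0.96634 m3
Air = (1 - 0.96634) * 100 = 3.37%

3.37


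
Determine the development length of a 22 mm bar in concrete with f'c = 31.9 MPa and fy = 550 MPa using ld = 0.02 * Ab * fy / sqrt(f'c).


Ab = pi * 22^2 / 4 = 380.133 mm2
ld = 0.02 * 380.133 * 550 / sqrt(31.9)
= 740.3 mm

740.3


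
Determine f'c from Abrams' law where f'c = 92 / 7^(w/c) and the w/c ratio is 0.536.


f'c = 92 / 7^0.536
= 92 / 2.838
= 32.42 MPa

32.42


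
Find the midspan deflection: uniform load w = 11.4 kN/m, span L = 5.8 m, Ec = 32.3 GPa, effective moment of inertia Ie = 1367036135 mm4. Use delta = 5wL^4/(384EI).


Convert: L = 5.8 m = 5800 mm, Ec = 32.3 GPa = 32300 MPa
delta = 5 * 11.4 * 5800^4 / (384 * 32300 * 1367036135)
= 3.8 mm

3.8


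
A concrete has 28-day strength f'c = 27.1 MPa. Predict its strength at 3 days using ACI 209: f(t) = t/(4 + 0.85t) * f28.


f(3) = 3 / (4 + 0.85 * 3) * 27.1
= 3 / 6.55 * 27.1
= 12.41 MPa

12.41


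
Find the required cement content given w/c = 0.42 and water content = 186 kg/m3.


Cement = water / (w/c)
= 186 / 0.42
= 442.9 kg/m3

442.9


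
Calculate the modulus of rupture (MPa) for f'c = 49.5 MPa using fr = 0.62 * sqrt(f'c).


fr = 0.62 * sqrt(49.5)
= 4.362 MPa

4.362


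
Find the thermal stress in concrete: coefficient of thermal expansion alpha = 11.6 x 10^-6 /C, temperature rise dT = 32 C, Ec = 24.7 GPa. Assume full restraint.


sigma = alpha * dT * Ec
= 11.6e-6 * 32 * 24.7 * 1000
= 9.169 MPa

9.169


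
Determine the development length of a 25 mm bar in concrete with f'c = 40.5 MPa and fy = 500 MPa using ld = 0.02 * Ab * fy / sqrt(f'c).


Ab = pi * 25^2 / 4 = 490.874 mm2
ld = 0.02 * 490.874 * 500 / sqrt(40.5)
= 771.3 mm

771.3


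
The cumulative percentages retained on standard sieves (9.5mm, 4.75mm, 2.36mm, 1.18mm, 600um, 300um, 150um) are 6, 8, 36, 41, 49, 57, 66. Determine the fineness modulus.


FM = sum(cumulative % retained) / 100
= 263 / 100
= 2.63

2.63


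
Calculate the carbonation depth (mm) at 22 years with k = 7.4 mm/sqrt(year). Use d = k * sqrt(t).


depth = k * sqrt(t)
= 7.4 * sqrt(22)
= 34.71 mm

34.71


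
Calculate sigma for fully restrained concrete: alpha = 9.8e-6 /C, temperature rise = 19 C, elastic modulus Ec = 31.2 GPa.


sigma = alpha * dT * Ec
= 9.8e-6 * 19 * 31.2 * 1000
= 5.809 MPa

5.809


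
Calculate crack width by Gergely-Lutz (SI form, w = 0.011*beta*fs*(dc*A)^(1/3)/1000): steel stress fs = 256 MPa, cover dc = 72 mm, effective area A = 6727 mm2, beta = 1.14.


w = 0.011 * beta * fs * (dc * A)^(1/3) / 1000
= 0.011 * 1.14 * 256 * (72 * 6727)^(1/3) / 1000
= 0.252 mm

0.252


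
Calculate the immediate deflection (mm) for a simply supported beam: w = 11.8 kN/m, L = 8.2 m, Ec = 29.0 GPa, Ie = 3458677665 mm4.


Convert: L = 8.2 m = 8200 mm, Ec = 29.0 GPa = 29000 MPa
delta = 5 * 11.8 * 8200^4 / (384 * 29000 * 3458677665)
= 6.93 mm

6.93


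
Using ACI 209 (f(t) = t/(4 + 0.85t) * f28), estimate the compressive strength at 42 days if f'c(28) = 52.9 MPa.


f(42) = 42 / (4 + 0.85 * 42) * 52.9
= 42 / 39.7 * 52.9
= 55.96 MPa

55.96


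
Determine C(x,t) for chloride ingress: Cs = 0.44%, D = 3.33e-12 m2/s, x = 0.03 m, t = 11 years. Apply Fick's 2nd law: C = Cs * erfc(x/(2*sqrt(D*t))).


t_seconds = 11 * 365.25 * 24 * 3600 = 347133600.0 s
arg = 0.03 / (2 * sqrt(3.33e-12 * 347133600.0))
= 0.4412
erfc(0.4412) = 0.5327
C = 0.44 * 0.5327 = 0.2344%

0.2344


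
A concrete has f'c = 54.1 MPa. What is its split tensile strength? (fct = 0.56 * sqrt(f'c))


fct = 0.56 * sqrt(54.1)
= 0.56 * 7.355
= 4.119 MPa

4.119


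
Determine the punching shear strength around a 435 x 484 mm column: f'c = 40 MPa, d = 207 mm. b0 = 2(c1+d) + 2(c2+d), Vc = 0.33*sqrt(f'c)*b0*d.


b0 = 2*(435 + 207) + 2*(484 + 207) = 2666 mm
Vc = 0.33 * sqrt(40) * 2666 * 207 / 1000
= 1151.79 kN

1151.79


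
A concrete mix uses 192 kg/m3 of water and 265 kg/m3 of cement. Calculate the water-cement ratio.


w/c = water / cement
w/c = 192 / 265 = 0.725

0.725


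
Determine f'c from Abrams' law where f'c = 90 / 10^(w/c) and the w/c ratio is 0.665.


f'c = 90 / 10^0.665
= 90 / 4.624
= 19.46 MPa

19.46


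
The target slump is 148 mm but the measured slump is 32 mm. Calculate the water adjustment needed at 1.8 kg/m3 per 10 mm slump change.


Difference = 148 - 32 = 116 mm
Water adjustment = 116 * 1.8 / 10 = 20.9 kg/m3

20.9


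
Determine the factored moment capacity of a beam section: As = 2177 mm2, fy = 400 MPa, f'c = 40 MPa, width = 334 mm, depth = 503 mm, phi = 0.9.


a = As * fy / (0.85 * f'c * b)
= 2177 * 400 / (0.85 * 40 * 334)
= 76.6819 mm
Mn = As * fy * (d - a/2) / 10^6
= 404.6251 kN-m
phi*Mn = 0.9 * 404.6251 = 364.16 kN-m

364.16


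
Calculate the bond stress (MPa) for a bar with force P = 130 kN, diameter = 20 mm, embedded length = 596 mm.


u = P / (pi * db * ld)
= 130 * 1000 / (pi * 20 * 596)
= 3.472 MPa

3.472


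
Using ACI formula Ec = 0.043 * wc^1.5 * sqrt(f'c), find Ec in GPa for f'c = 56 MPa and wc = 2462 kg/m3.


Ec = 0.043 * 2462^1.5 * sqrt(56) / 1000
= 39.31 GPa

39.31


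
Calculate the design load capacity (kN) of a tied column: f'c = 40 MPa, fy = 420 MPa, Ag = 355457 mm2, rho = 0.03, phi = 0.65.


Ast = rho * Ag = 0.03 * 355457 = 10663.71 mm2
phi*Pn = 0.65 * 0.80 * (0.85 * 40 * (355457 - 10663.71) + 420 * 10663.71) / 1000
= 8424.9 kN

8424.9


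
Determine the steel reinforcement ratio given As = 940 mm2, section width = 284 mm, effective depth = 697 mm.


rho = As / (b * d)
= 940 / (284 * 697)
= 0.0047

0.0047


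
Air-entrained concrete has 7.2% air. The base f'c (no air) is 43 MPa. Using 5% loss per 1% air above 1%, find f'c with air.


Strength loss = (7.2 - 1) * 5 = 31.0%
f'c = 43 * (1 - 31.0/100)
= 29.67 MPa

29.67


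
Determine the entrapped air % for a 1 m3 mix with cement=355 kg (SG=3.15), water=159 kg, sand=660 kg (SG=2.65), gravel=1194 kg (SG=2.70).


Vol cement = 355 / (3.15 * 1000) = 0.112698 m3
Vol water = 159 / 1000 = 0.159 m3
Vol sand = 660 / (2.65 * 1000) = 0.249057 m3
Vol gravel = 1194 / (2.70 * 1000) = 0.442222 m3
Total solid + water volume = 0.962977 m3
Air = (1 - 0.962977) * 100 = 3.7%

3.7


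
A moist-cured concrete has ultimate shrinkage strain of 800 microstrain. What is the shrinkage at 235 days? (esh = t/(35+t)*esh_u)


esh(235) = 235 / (35 + 235) * 800
= 235 / 270 * 800
= 696.3 microstrain

696.3


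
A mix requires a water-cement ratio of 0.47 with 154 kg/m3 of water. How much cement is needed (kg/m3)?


Cement = water / (w/c)
= 154 / 0.47
= 327.7 kg/m3

327.7


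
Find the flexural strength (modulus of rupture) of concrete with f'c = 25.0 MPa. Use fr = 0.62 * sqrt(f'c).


fr = 0.62 * sqrt(25.0)
= 3.1 MPa

3.1


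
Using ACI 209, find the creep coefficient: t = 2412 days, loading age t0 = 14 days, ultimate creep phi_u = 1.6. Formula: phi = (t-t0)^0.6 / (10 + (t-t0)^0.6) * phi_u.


dt = 2412 - 14 = 2398
phi = 2398^0.6 / (10 + 2398^0.6) * 1.6
= 1.463

1.463


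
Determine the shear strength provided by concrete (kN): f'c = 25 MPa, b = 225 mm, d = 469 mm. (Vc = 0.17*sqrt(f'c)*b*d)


Vc = 0.17 * sqrt(25) * 225 * 469 / 1000
= 89.7 kN

89.7


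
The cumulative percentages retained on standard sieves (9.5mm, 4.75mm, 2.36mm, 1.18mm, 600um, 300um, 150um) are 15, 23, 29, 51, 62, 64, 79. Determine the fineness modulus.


FM = sum(cumulative % retained) / 100
= 323 / 100
= 3.23

3.23
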